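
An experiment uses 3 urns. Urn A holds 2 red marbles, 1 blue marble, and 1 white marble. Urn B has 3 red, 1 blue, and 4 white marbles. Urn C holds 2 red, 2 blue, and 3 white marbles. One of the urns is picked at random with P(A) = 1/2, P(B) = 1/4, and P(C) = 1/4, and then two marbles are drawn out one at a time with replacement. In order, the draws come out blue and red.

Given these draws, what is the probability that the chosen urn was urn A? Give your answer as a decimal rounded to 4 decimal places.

The likelihood of the observed sequence under each hypothesis: P(data | urn A) = (1/4)(2/4) = 0.125; P(data | urn B) = (1/8)(3/8) = 0.046875; P(data | urn C) = (2/7)(2/7) = 0.081633.
Multiplying each by its prior: 1/2 · 0.125 = 0.0625, 1/4 · 0.046875 = 0.011719, 1/4 · 0.081633 = 0.020408; these sum to 0.094627.
By Bayes' rule, P(urn A | data) = (0.0625) / (0.094627) = 0.66049.

0.6605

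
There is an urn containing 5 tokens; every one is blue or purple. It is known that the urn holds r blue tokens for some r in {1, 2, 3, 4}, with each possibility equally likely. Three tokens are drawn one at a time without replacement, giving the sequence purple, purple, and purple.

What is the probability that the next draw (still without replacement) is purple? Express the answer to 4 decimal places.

0.4000

For each hypothesis, P(data | H) works out to: P(data | r = 1) = (4/5)(3/4)(2/3) = 2/5; P(data | r = 2) = (3/5)(2/4)(1/3) = 1/10; P(data | r = 3) = (2/5)(1/4)(0/3) = 0; P(data | r = 4) = (1/5)(0/4) = 0.
Weighting by the prior gives 1/4 · 2/5 = 1/10, 1/4 · 1/10 = 1/40, 1/4 · 0 = 0, 1/4 · 0 = 0; these sum to 1/8.
Normalising, the posterior is P(r = 1 | data) = 4/5, P(r = 2 | data) = 1/5, P(r = 3 | data) = 0, P(r = 4 | data) = 0.
So P(purple next | data) = Σ P(purple next | H) P(H | data) = (1/2)(4/5) + (0)(1/5) = 2/5.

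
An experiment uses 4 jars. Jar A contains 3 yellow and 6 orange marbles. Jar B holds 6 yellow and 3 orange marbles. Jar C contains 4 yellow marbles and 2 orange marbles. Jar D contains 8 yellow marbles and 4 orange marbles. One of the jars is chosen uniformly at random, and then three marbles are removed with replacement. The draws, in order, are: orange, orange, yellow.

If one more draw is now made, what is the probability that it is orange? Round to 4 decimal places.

Under each hypothesis, the probability of the observed sequence is: P(data | jar A) = (6/9)(6/9)(3/9) = 4/27; P(data | jar B) = (3/9)(3/9)(6/9) = 2/27; P(data | jar C) = (2/6)(2/6)(4/6) = 2/27; P(data | jar D) = (4/12)(4/12)(8/12) = 2/27.
Weighting by the prior gives 1/4 · 4/27 = 1/27, 1/4 · 2/27 = 1/54, 1/4 · 2/27 = 1/54, 1/4 · 2/27 = 1/54; these sum to 5/54.
Dividing through by the total gives posterior P(jar A | data) = 2/5, P(jar B | data) = 1/5, P(jar C | data) = 1/5, P(jar D | data) = 1/5.
The predictive probability is P(orange next | data) = (2/3)(2/5) + (1/3)(1/5) + (1/3)(1/5) + (1/3)(1/5) = 7/15.

0.4667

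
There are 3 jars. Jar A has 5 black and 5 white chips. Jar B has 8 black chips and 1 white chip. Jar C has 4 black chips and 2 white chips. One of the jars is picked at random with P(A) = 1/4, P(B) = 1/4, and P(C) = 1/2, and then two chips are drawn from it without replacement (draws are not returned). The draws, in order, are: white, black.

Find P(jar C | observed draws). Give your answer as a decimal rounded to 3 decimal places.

0.578

Under each hypothesis, the probability of the observed sequence is: P(data | jar A) = (5/10)(5/9) = 5/18; P(data | jar B) = (1/9)(8/8) = 1/9; P(data | jar C) = (2/6)(4/5) = 4/15.
The prior-weighted likelihoods are 1/4 · 5/18 = 5/72, 1/4 · 1/9 = 1/36, 1/2 · 4/15 = 2/15; these sum to 83/360.
Hence P(jar C | data) = (2/15) / (83/360) = 48/83.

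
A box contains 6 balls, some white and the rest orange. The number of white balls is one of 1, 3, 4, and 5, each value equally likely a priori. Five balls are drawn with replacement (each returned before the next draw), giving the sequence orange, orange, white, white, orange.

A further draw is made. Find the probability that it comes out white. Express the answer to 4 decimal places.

0.4770

Compute the likelihood of the observed sequence for each case: P(data | r = 1) = (5/6)(5/6)(1/6)(1/6)(5/6) = 0.016075; P(data | r = 3) = (3/6)(3/6)(3/6)(3/6)(3/6) = 0.03125; P(data | r = 4) = (2/6)(2/6)(4/6)(4/6)(2/6) = 0.016461; P(data | r = 5) = (1/6)(1/6)(5/6)(5/6)(1/6) = 0.003215.
Weighting by the prior gives 1/4 · 0.016075 = 0.0040188, 1/4 · 0.03125 = 0.0078125, 1/4 · 0.016461 = 0.0041152, 1/4 · 0.003215 = 0.00080376; summing to 0.01675.
The posterior is then P(r = 1 | data) = 0.23992, P(r = 3 | data) = 0.46641, P(r = 4 | data) = 0.24568, P(r = 5 | data) = 0.047985.
So P(white next | data) = Σ P(white next | H) P(H | data) = (1/6)(0.23992) + (1/2)(0.46641) + (2/3)(0.24568) + (5/6)(0.047985) = 0.47697.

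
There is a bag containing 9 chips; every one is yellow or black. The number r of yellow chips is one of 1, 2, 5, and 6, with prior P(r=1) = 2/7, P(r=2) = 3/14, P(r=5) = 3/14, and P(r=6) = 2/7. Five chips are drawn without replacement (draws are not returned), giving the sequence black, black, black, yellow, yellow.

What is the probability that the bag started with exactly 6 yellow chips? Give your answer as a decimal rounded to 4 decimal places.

For each hypothesis, P(data | H) works out to: P(data | r = 1) = (8/9)(7/8)(6/7)(1/6)(0/5) = 0; P(data | r = 2) = (7/9)(6/8)(5/7)(2/6)(1/5) = 0.027778; P(data | r = 5) = (4/9)(3/8)(2/7)(5/6)(4/5) = 0.031746; P(data | r = 6) = (3/9)(2/8)(1/7)(6/6)(5/5) = 0.011905.
Multiplying each by its prior: 2/7 · 0 = 0, 3/14 · 0.027778 = 0.0059524, 3/14 · 0.031746 = 0.0068027, 2/7 · 0.011905 = 0.0034014; these sum to 0.016156.
Hence P(r = 6 | data) = (0.0034014) / (0.016156) = 0.21053.

0.2105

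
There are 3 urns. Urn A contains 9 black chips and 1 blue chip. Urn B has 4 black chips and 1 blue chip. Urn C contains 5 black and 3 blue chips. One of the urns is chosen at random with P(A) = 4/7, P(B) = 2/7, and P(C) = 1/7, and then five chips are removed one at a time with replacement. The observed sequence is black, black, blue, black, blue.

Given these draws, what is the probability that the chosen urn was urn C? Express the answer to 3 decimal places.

For each hypothesis, P(data | H) works out to: P(data | urn A) = (9/10)(9/10)(1/10)(9/10)(1/10) = 0.00729; P(data | urn B) = (4/5)(4/5)(1/5)(4/5)(1/5) = 0.02048; P(data | urn C) = (5/8)(5/8)(3/8)(5/8)(3/8) = 0.034332.
Multiplying each by its prior: 4/7 · 0.00729 = 0.0041657, 2/7 · 0.02048 = 0.0058514, 1/7 · 0.034332 = 0.0049046; summing to 0.014922.
By Bayes' rule, P(urn C | data) = (0.0049046) / (0.014922) = 0.32869.

0.329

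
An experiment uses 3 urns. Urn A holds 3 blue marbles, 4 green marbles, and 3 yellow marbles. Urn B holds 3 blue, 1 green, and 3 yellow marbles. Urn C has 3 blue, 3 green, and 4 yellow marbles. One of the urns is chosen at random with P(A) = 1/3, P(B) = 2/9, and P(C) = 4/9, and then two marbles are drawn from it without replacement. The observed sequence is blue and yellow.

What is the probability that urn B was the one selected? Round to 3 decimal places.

0.340

The likelihood of the observed sequence under each hypothesis: P(data | urn A) = (3/10)(3/9) = 1/10; P(data | urn B) = (3/7)(3/6) = 3/14; P(data | urn C) = (3/10)(4/9) = 2/15.
Multiplying each by its prior: 1/3 · 1/10 = 1/30, 2/9 · 3/14 = 1/21, 4/9 · 2/15 = 8/135; these sum to 53/378.
Therefore the posterior P(urn B | data) = (1/21) / (53/378) = 18/53.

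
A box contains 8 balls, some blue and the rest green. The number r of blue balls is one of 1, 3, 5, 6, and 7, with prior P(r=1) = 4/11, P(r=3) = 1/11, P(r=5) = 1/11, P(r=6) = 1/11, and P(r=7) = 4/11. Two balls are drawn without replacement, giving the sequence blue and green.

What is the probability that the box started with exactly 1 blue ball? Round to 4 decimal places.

0.2857

The likelihood of the observed sequence under each hypothesis: P(data | r = 1) = (1/8)(7/7) = 1/8; P(data | r = 3) = (3/8)(5/7) = 15/56; P(data | r = 5) = (5/8)(3/7) = 15/56; P(data | r = 6) = (6/8)(2/7) = 3/14; P(data | r = 7) = (7/8)(1/7) = 1/8.
Multiplying each by its prior: 4/11 · 1/8 = 1/22, 1/11 · 15/56 = 15/616, 1/11 · 15/56 = 15/616, 1/11 · 3/14 = 3/154, 4/11 · 1/8 = 1/22; summing to 7/44.
Therefore the posterior P(r = 1 | data) = (1/22) / (7/44) = 2/7.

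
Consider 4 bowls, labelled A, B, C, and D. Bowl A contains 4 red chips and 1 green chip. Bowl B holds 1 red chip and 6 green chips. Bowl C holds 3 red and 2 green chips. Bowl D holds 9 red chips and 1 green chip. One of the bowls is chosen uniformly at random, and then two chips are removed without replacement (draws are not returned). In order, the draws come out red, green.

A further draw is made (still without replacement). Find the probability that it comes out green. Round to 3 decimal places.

The likelihood of the observed sequence under each hypothesis: P(data | bowl A) = (4/5)(1/4) = 1/5; P(data | bowl B) = (1/7)(6/6) = 1/7; P(data | bowl C) = (3/5)(2/4) = 3/10; P(data | bowl D) = (9/10)(1/9) = 1/10.
The prior-weighted likelihoods are 1/4 · 1/5 = 1/20, 1/4 · 1/7 = 1/28, 1/4 · 3/10 = 3/40, 1/4 · 1/10 = 1/40; these sum to 13/70.
The posterior is then P(bowl A | data) = 7/26, P(bowl B | data) = 5/26, P(bowl C | data) = 21/52, P(bowl D | data) = 7/52.
The predictive probability is P(green next | data) = (0)(7/26) + (1)(5/26) + (1/3)(21/52) + (0)(7/52) = 17/52.

0.327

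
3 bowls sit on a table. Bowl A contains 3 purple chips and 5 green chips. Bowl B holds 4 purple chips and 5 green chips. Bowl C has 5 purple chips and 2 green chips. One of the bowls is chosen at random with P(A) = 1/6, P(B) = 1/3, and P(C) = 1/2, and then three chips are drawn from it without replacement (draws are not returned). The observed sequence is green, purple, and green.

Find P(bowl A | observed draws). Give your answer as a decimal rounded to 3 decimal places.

Compute the likelihood of the observed sequence for each case: P(data | bowl A) = (5/8)(3/7)(4/6) = 5/28; P(data | bowl B) = (5/9)(4/8)(4/7) = 10/63; P(data | bowl C) = (2/7)(5/6)(1/5) = 1/21.
The prior-weighted likelihoods are 1/6 · 5/28 = 5/168, 1/3 · 10/63 = 10/189, 1/2 · 1/21 = 1/42; summing to 23/216.
So P(bowl A | data) = (5/168) / (23/216) = 45/161.

0.280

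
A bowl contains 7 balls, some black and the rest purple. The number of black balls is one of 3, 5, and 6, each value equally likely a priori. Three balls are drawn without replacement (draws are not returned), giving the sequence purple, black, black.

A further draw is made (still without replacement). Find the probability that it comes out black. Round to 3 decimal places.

0.702

Under each hypothesis, the probability of the observed sequence is: P(data | r = 3) = (4/7)(3/6)(2/5) = 4/35; P(data | r = 5) = (2/7)(5/6)(4/5) = 4/21; P(data | r = 6) = (1/7)(6/6)(5/5) = 1/7.
Multiplying each by its prior: 1/3 · 4/35 = 4/105, 1/3 · 4/21 = 4/63, 1/3 · 1/7 = 1/21; summing to 47/315.
Dividing through by the total gives posterior P(r = 3 | data) = 12/47, P(r = 5 | data) = 20/47, P(r = 6 | data) = 15/47.
The predictive probability is P(black next | data) = (1/4)(12/47) + (3/4)(20/47) + (1)(15/47) = 33/47.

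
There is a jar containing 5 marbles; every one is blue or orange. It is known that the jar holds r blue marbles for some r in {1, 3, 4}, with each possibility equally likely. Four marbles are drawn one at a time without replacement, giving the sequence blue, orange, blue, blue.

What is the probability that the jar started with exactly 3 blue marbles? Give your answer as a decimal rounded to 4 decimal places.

0.3333

Compute the likelihood of the observed sequence for each case: P(data | r = 1) = (1/5)(4/4)(0/3) = 0; P(data | r = 3) = (3/5)(2/4)(2/3)(1/2) = 1/10; P(data | r = 4) = (4/5)(1/4)(3/3)(2/2) = 1/5.
The prior-weighted likelihoods are 1/3 · 0 = 0, 1/3 · 1/10 = 1/30, 1/3 · 1/5 = 1/15; these sum to 1/10.
Hence P(r = 3 | data) = (1/30) / (1/10) = 1/3.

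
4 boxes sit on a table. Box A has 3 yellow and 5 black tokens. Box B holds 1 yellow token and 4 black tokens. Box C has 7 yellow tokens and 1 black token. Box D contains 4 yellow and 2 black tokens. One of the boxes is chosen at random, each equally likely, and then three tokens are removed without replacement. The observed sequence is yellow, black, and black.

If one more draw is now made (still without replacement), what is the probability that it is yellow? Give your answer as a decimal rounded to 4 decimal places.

0.3102

Under each hypothesis, the probability of the observed sequence is: P(data | box A) = (3/8)(5/7)(4/6) = 0.17857; P(data | box B) = (1/5)(4/4)(3/3) = 0.2; P(data | box C) = (7/8)(1/7)(0/6) = 0; P(data | box D) = (4/6)(2/5)(1/4) = 0.066667.
The prior-weighted likelihoods are 1/4 · 0.17857 = 0.044643, 1/4 · 0.2 = 0.05, 1/4 · 0 = 0, 1/4 · 0.066667 = 0.016667; summing to 0.11131.
Normalising, the posterior is P(box A | data) = 0.40107, P(box B | data) = 0.4492, P(box C | data) = 0, P(box D | data) = 0.14973.
Averaging over the posterior, P(yellow next | data) = (2/5)(0.40107) + (0)(0.4492) + (1)(0.14973) = 0.31016.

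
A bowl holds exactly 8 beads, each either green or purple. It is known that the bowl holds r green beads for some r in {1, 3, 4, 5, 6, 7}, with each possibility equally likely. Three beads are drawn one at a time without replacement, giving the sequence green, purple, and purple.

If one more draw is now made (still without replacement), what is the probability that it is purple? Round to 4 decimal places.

Under each hypothesis, the probability of the observed sequence is: P(data | r = 1) = (1/8)(7/7)(6/6) = 1/8; P(data | r = 3) = (3/8)(5/7)(4/6) = 5/28; P(data | r = 4) = (4/8)(4/7)(3/6) = 1/7; P(data | r = 5) = (5/8)(3/7)(2/6) = 5/56; P(data | r = 6) = (6/8)(2/7)(1/6) = 1/28; P(data | r = 7) = (7/8)(1/7)(0/6) = 0.
The prior-weighted likelihoods are 1/6 · 1/8 = 1/48, 1/6 · 5/28 = 5/168, 1/6 · 1/7 = 1/42, 1/6 · 5/56 = 5/336, 1/6 · 1/28 = 1/168, 1/6 · 0 = 0; summing to 2/21.
Dividing through by the total gives posterior P(r = 1 | data) = 7/32, P(r = 3 | data) = 5/16, P(r = 4 | data) = 1/4, P(r = 5 | data) = 5/32, P(r = 6 | data) = 1/16, P(r = 7 | data) = 0.
So P(purple next | data) = Σ P(purple next | H) P(H | data) = (1)(7/32) + (3/5)(5/16) + (2/5)(1/4) + (1/5)(5/32) + (0)(1/16) = 43/80.

0.5375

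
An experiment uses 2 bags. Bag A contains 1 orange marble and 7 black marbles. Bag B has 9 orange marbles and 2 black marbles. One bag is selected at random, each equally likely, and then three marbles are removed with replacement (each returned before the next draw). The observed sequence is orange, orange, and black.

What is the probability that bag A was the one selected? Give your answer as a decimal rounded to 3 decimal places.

0.101

Under each hypothesis, the probability of the observed sequence is: P(data | bag A) = (1/8)(1/8)(7/8) = 0.013672; P(data | bag B) = (9/11)(9/11)(2/11) = 0.12171.
Weighting by the prior gives 1/2 · 0.013672 = 0.0068359, 1/2 · 0.12171 = 0.060856; with total 0.067692.
Therefore the posterior P(bag A | data) = (0.0068359) / (0.067692) = 0.10099.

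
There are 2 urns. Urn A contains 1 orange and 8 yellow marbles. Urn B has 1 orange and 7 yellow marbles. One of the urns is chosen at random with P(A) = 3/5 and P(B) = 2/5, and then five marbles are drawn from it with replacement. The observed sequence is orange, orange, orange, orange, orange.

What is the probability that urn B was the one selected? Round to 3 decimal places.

0.546

Compute the likelihood of the observed sequence for each case: P(data | urn A) = (1/9)(1/9)(1/9)(1/9)(1/9) = 1.6935e-05; P(data | urn B) = (1/8)(1/8)(1/8)(1/8)(1/8) = 3.0518e-05.
The prior-weighted likelihoods are 3/5 · 1.6935e-05 = 1.0161e-05, 2/5 · 3.0518e-05 = 1.2207e-05; with total 2.2368e-05.
Therefore the posterior P(urn B | data) = (1.2207e-05) / (2.2368e-05) = 0.54573.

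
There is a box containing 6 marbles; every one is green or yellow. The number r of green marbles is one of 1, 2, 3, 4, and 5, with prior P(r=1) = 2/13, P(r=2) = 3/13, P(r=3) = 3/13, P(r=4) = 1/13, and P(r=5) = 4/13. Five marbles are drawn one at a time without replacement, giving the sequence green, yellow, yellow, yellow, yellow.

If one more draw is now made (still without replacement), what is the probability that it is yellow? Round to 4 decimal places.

The likelihood of the observed sequence under each hypothesis: P(data | r = 1) = (1/6)(5/5)(4/4)(3/3)(2/2) = 1/6; P(data | r = 2) = (2/6)(4/5)(3/4)(2/3)(1/2) = 1/15; P(data | r = 3) = (3/6)(3/5)(2/4)(1/3)(0/2) = 0; P(data | r = 4) = (4/6)(2/5)(1/4)(0/3) = 0; P(data | r = 5) = (5/6)(1/5)(0/4) = 0.
The prior-weighted likelihoods are 2/13 · 1/6 = 1/39, 3/13 · 1/15 = 1/65, 3/13 · 0 = 0, 1/13 · 0 = 0, 4/13 · 0 = 0; with total 8/195.
Normalising, the posterior is P(r = 1 | data) = 5/8, P(r = 2 | data) = 3/8, P(r = 3 | data) = 0, P(r = 4 | data) = 0, P(r = 5 | data) = 0.
Averaging over the posterior, P(yellow next | data) = (1)(5/8) + (0)(3/8) = 5/8.

0.6250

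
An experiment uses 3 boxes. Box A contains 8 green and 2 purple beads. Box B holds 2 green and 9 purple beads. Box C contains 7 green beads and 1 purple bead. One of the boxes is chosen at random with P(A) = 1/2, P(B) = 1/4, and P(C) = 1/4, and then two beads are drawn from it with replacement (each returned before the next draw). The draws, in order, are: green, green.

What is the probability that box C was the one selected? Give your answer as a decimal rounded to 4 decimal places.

0.3683

Compute the likelihood of the observed sequence for each case: P(data | box A) = (8/10)(8/10) = 0.64; P(data | box B) = (2/11)(2/11) = 0.033058; P(data | box C) = (7/8)(7/8) = 0.76562.
Weighting by the prior gives 1/2 · 0.64 = 0.32, 1/4 · 0.033058 = 0.0082645, 1/4 · 0.76562 = 0.19141; these sum to 0.51967.
So P(box C | data) = (0.19141) / (0.51967) = 0.36832.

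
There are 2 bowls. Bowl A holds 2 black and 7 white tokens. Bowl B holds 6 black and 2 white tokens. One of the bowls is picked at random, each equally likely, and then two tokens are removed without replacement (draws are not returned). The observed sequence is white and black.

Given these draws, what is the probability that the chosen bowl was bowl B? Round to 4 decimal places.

0.5243

Under each hypothesis, the probability of the observed sequence is: P(data | bowl A) = (7/9)(2/8) = 7/36; P(data | bowl B) = (2/8)(6/7) = 3/14.
Weighting by the prior gives 1/2 · 7/36 = 7/72, 1/2 · 3/14 = 3/28; with total 103/504.
Hence P(bowl B | data) = (3/28) / (103/504) = 54/103.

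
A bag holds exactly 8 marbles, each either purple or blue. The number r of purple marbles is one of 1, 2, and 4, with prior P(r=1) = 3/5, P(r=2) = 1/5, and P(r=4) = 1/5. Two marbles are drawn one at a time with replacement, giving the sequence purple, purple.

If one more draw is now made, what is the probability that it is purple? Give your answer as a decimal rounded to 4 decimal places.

0.4076

For each hypothesis, P(data | H) works out to: P(data | r = 1) = (1/8)(1/8) = 1/64; P(data | r = 2) = (2/8)(2/8) = 1/16; P(data | r = 4) = (4/8)(4/8) = 1/4.
The prior-weighted likelihoods are 3/5 · 1/64 = 3/320, 1/5 · 1/16 = 1/80, 1/5 · 1/4 = 1/20; summing to 23/320.
The posterior is then P(r = 1 | data) = 3/23, P(r = 2 | data) = 4/23, P(r = 4 | data) = 16/23.
The predictive probability is P(purple next | data) = (1/8)(3/23) + (1/4)(4/23) + (1/2)(16/23) = 75/184.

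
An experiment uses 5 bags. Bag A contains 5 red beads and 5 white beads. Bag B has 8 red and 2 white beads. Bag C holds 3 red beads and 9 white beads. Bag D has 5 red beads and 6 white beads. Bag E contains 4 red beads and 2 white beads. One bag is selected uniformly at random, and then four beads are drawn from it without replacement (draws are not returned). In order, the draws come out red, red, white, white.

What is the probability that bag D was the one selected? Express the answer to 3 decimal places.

Compute the likelihood of the observed sequence for each case: P(data | bag A) = (5/10)(4/9)(5/8)(4/7) = 0.079365; P(data | bag B) = (8/10)(7/9)(2/8)(1/7) = 0.022222; P(data | bag C) = (3/12)(2/11)(9/10)(8/9) = 0.036364; P(data | bag D) = (5/11)(4/10)(6/9)(5/8) = 0.075758; P(data | bag E) = (4/6)(3/5)(2/4)(1/3) = 0.066667.
The prior-weighted likelihoods are 1/5 · 0.079365 = 0.015873, 1/5 · 0.022222 = 0.0044444, 1/5 · 0.036364 = 0.0072727, 1/5 · 0.075758 = 0.015152, 1/5 · 0.066667 = 0.013333; these sum to 0.056075.
By Bayes' rule, P(bag D | data) = (0.015152) / (0.056075) = 0.2702.

0.270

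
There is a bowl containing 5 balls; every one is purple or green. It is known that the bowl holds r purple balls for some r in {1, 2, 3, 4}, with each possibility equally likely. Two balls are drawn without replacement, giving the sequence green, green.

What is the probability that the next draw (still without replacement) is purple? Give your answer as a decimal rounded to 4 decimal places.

For each hypothesis, P(data | H) works out to: P(data | r = 1) = (4/5)(3/4) = 3/5; P(data | r = 2) = (3/5)(2/4) = 3/10; P(data | r = 3) = (2/5)(1/4) = 1/10; P(data | r = 4) = (1/5)(0/4) = 0.
Multiplying each by its prior: 1/4 · 3/5 = 3/20, 1/4 · 3/10 = 3/40, 1/4 · 1/10 = 1/40, 1/4 · 0 = 0; these sum to 1/4.
The posterior is then P(r = 1 | data) = 3/5, P(r = 2 | data) = 3/10, P(r = 3 | data) = 1/10, P(r = 4 | data) = 0.
The predictive probability is P(purple next | data) = (1/3)(3/5) + (2/3)(3/10) + (1)(1/10) = 1/2.

0.5000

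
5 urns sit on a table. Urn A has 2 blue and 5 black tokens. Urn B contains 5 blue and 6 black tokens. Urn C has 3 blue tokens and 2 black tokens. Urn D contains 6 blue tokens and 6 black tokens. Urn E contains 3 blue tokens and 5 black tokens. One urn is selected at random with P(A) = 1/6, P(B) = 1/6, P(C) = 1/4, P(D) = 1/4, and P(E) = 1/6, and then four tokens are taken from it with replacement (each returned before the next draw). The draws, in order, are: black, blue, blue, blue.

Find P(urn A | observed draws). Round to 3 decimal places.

The likelihood of the observed sequence under each hypothesis: P(data | urn A) = (5/7)(2/7)(2/7)(2/7) = 0.01666; P(data | urn B) = (6/11)(5/11)(5/11)(5/11) = 0.051226; P(data | urn C) = (2/5)(3/5)(3/5)(3/5) = 0.0864; P(data | urn D) = (6/12)(6/12)(6/12)(6/12) = 0.0625; P(data | urn E) = (5/8)(3/8)(3/8)(3/8) = 0.032959.
Weighting by the prior gives 1/6 · 0.01666 = 0.0027766, 1/6 · 0.051226 = 0.0085377, 1/4 · 0.0864 = 0.0216, 1/4 · 0.0625 = 0.015625, 1/6 · 0.032959 = 0.0054932; with total 0.054032.
Hence P(urn A | data) = (0.0027766) / (0.054032) = 0.051388.

0.051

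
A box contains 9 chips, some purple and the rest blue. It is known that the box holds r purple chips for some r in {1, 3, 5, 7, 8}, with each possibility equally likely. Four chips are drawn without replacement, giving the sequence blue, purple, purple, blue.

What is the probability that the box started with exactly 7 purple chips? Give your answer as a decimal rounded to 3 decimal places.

For each hypothesis, P(data | H) works out to: P(data | r = 1) = (8/9)(1/8)(0/7) = 0; P(data | r = 3) = (6/9)(3/8)(2/7)(5/6) = 5/84; P(data | r = 5) = (4/9)(5/8)(4/7)(3/6) = 5/63; P(data | r = 7) = (2/9)(7/8)(6/7)(1/6) = 1/36; P(data | r = 8) = (1/9)(8/8)(7/7)(0/6) = 0.
The prior-weighted likelihoods are 1/5 · 0 = 0, 1/5 · 5/84 = 1/84, 1/5 · 5/63 = 1/63, 1/5 · 1/36 = 1/180, 1/5 · 0 = 0; these sum to 1/30.
By Bayes' rule, P(r = 7 | data) = (1/180) / (1/30) = 1/6.

0.167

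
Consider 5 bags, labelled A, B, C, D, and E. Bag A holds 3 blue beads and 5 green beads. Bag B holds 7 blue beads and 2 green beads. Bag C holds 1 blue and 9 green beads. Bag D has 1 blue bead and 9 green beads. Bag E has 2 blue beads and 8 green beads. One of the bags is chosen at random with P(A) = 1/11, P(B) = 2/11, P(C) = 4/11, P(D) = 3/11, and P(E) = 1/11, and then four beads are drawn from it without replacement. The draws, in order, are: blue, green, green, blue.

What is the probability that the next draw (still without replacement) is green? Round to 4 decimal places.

0.5080

Under each hypothesis, the probability of the observed sequence is: P(data | bag A) = (3/8)(5/7)(4/6)(2/5) = 0.071429; P(data | bag B) = (7/9)(2/8)(1/7)(6/6) = 0.027778; P(data | bag C) = (1/10)(9/9)(8/8)(0/7) = 0; P(data | bag D) = (1/10)(9/9)(8/8)(0/7) = 0; P(data | bag E) = (2/10)(8/9)(7/8)(1/7) = 0.022222.
Multiplying each by its prior: 1/11 · 0.071429 = 0.0064935, 2/11 · 0.027778 = 0.0050505, 4/11 · 0 = 0, 3/11 · 0 = 0, 1/11 · 0.022222 = 0.0020202; summing to 0.013564.
Dividing through by the total gives posterior P(bag A | data) = 0.47872, P(bag B | data) = 0.37234, P(bag C | data) = 0, P(bag D | data) = 0, P(bag E | data) = 0.14894.
Averaging over the posterior, P(green next | data) = (3/4)(0.47872) + (0)(0.37234) + (1)(0.14894) = 0.50798.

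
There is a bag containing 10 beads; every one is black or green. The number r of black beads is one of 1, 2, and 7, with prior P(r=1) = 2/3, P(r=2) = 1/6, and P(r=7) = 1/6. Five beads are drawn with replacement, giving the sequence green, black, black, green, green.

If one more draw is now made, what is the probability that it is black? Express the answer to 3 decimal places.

0.259

For each hypothesis, P(data | H) works out to: P(data | r = 1) = (9/10)(1/10)(1/10)(9/10)(9/10) = 0.00729; P(data | r = 2) = (8/10)(2/10)(2/10)(8/10)(8/10) = 0.02048; P(data | r = 7) = (3/10)(7/10)(7/10)(3/10)(3/10) = 0.01323.
The prior-weighted likelihoods are 2/3 · 0.00729 = 0.00486, 1/6 · 0.02048 = 0.0034133, 1/6 · 0.01323 = 0.002205; summing to 0.010478.
The posterior is then P(r = 1 | data) = 0.46381, P(r = 2 | data) = 0.32575, P(r = 7 | data) = 0.21043.
So P(black next | data) = Σ P(black next | H) P(H | data) = (1/10)(0.46381) + (1/5)(0.32575) + (7/10)(0.21043) = 0.25884.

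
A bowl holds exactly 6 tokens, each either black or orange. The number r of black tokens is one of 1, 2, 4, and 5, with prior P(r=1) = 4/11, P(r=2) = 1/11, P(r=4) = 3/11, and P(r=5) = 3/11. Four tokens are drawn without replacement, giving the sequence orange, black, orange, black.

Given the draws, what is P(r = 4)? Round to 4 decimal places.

0.7500

Compute the likelihood of the observed sequence for each case: P(data | r = 1) = (5/6)(1/5)(4/4)(0/3) = 0; P(data | r = 2) = (4/6)(2/5)(3/4)(1/3) = 1/15; P(data | r = 4) = (2/6)(4/5)(1/4)(3/3) = 1/15; P(data | r = 5) = (1/6)(5/5)(0/4) = 0.
Multiplying each by its prior: 4/11 · 0 = 0, 1/11 · 1/15 = 1/165, 3/11 · 1/15 = 1/55, 3/11 · 0 = 0; summing to 4/165.
So P(r = 4 | data) = (1/55) / (4/165) = 3/4.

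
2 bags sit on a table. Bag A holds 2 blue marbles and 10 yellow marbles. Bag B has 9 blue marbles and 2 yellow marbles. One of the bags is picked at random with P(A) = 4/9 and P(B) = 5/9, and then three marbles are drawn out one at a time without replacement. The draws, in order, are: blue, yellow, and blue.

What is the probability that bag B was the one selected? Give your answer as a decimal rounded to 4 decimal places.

The likelihood of the observed sequence under each hypothesis: P(data | bag A) = (2/12)(10/11)(1/10) = 1/66; P(data | bag B) = (9/11)(2/10)(8/9) = 8/55.
Weighting by the prior gives 4/9 · 1/66 = 2/297, 5/9 · 8/55 = 8/99; summing to 26/297.
By Bayes' rule, P(bag B | data) = (8/99) / (26/297) = 12/13.

0.9231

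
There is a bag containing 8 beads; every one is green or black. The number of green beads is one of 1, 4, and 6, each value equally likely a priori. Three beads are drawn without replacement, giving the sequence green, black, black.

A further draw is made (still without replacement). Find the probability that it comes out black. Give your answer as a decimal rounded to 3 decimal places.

0.600

The likelihood of the observed sequence under each hypothesis: P(data | r = 1) = (1/8)(7/7)(6/6) = 1/8; P(data | r = 4) = (4/8)(4/7)(3/6) = 1/7; P(data | r = 6) = (6/8)(2/7)(1/6) = 1/28.
Weighting by the prior gives 1/3 · 1/8 = 1/24, 1/3 · 1/7 = 1/21, 1/3 · 1/28 = 1/84; with total 17/168.
Normalising, the posterior is P(r = 1 | data) = 7/17, P(r = 4 | data) = 8/17, P(r = 6 | data) = 2/17.
The predictive probability is P(black next | data) = (1)(7/17) + (2/5)(8/17) + (0)(2/17) = 3/5.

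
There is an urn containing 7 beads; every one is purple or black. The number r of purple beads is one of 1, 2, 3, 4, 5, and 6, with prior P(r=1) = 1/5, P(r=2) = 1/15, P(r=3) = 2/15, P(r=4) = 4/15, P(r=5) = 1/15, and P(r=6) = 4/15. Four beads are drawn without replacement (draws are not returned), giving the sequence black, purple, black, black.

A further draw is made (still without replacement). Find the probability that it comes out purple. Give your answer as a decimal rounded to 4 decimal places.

Under each hypothesis, the probability of the observed sequence is: P(data | r = 1) = (6/7)(1/6)(5/5)(4/4) = 1/7; P(data | r = 2) = (5/7)(2/6)(4/5)(3/4) = 1/7; P(data | r = 3) = (4/7)(3/6)(3/5)(2/4) = 3/35; P(data | r = 4) = (3/7)(4/6)(2/5)(1/4) = 1/35; P(data | r = 5) = (2/7)(5/6)(1/5)(0/4) = 0; P(data | r = 6) = (1/7)(6/6)(0/5) = 0.
Weighting by the prior gives 1/5 · 1/7 = 1/35, 1/15 · 1/7 = 1/105, 2/15 · 3/35 = 2/175, 4/15 · 1/35 = 4/525, 1/15 · 0 = 0, 4/15 · 0 = 0; with total 2/35.
The posterior is then P(r = 1 | data) = 1/2, P(r = 2 | data) = 1/6, P(r = 3 | data) = 1/5, P(r = 4 | data) = 2/15, P(r = 5 | data) = 0, P(r = 6 | data) = 0.
Averaging over the posterior, P(purple next | data) = (0)(1/2) + (1/3)(1/6) + (2/3)(1/5) + (1)(2/15) = 29/90.

0.3222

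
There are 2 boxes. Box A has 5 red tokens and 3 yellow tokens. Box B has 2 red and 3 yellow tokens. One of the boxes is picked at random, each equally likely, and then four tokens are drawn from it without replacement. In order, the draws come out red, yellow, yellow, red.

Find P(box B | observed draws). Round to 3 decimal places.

0.583

For each hypothesis, P(data | H) works out to: P(data | box A) = (5/8)(3/7)(2/6)(4/5) = 1/14; P(data | box B) = (2/5)(3/4)(2/3)(1/2) = 1/10.
Multiplying each by its prior: 1/2 · 1/14 = 1/28, 1/2 · 1/10 = 1/20; with total 3/35.
Therefore the posterior P(box B | data) = (1/20) / (3/35) = 7/12.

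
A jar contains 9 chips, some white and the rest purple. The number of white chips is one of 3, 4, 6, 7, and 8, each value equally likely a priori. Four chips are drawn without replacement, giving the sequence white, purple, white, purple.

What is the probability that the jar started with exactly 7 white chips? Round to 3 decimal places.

Under each hypothesis, the probability of the observed sequence is: P(data | r = 3) = (3/9)(6/8)(2/7)(5/6) = 5/84; P(data | r = 4) = (4/9)(5/8)(3/7)(4/6) = 5/63; P(data | r = 6) = (6/9)(3/8)(5/7)(2/6) = 5/84; P(data | r = 7) = (7/9)(2/8)(6/7)(1/6) = 1/36; P(data | r = 8) = (8/9)(1/8)(7/7)(0/6) = 0.
The prior-weighted likelihoods are 1/5 · 5/84 = 1/84, 1/5 · 5/63 = 1/63, 1/5 · 5/84 = 1/84, 1/5 · 1/36 = 1/180, 1/5 · 0 = 0; with total 19/420.
By Bayes' rule, P(r = 7 | data) = (1/180) / (19/420) = 7/57.

0.123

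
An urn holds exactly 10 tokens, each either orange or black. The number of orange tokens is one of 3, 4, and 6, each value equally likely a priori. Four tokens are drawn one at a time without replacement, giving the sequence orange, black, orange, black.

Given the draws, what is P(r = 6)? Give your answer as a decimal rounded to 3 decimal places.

0.370

Under each hypothesis, the probability of the observed sequence is: P(data | r = 3) = (3/10)(7/9)(2/8)(6/7) = 1/20; P(data | r = 4) = (4/10)(6/9)(3/8)(5/7) = 1/14; P(data | r = 6) = (6/10)(4/9)(5/8)(3/7) = 1/14.
Multiplying each by its prior: 1/3 · 1/20 = 1/60, 1/3 · 1/14 = 1/42, 1/3 · 1/14 = 1/42; these sum to 9/140.
Therefore the posterior P(r = 6 | data) = (1/42) / (9/140) = 10/27.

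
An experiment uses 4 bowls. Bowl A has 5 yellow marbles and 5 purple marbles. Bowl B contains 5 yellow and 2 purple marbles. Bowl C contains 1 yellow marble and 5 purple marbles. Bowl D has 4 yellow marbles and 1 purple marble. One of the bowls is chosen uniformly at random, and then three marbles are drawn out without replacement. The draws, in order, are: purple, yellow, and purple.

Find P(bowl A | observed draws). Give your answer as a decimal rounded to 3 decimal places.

0.393

For each hypothesis, P(data | H) works out to: P(data | bowl A) = (5/10)(5/9)(4/8) = 0.13889; P(data | bowl B) = (2/7)(5/6)(1/5) = 0.047619; P(data | bowl C) = (5/6)(1/5)(4/4) = 0.16667; P(data | bowl D) = (1/5)(4/4)(0/3) = 0.
Weighting by the prior gives 1/4 · 0.13889 = 0.034722, 1/4 · 0.047619 = 0.011905, 1/4 · 0.16667 = 0.041667, 1/4 · 0 = 0; with total 0.088294.
By Bayes' rule, P(bowl A | data) = (0.034722) / (0.088294) = 0.39326.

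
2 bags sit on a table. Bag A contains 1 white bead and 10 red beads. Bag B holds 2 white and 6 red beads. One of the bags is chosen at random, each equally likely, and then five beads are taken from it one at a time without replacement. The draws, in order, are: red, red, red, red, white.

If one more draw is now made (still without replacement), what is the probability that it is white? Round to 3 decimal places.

For each hypothesis, P(data | H) works out to: P(data | bag A) = (10/11)(9/10)(8/9)(7/8)(1/7) = 1/11; P(data | bag B) = (6/8)(5/7)(4/6)(3/5)(2/4) = 3/28.
The prior-weighted likelihoods are 1/2 · 1/11 = 1/22, 1/2 · 3/28 = 3/56; these sum to 61/616.
The posterior is then P(bag A | data) = 28/61, P(bag B | data) = 33/61.
Averaging over the posterior, P(white next | data) = (0)(28/61) + (1/3)(33/61) = 11/61.

0.180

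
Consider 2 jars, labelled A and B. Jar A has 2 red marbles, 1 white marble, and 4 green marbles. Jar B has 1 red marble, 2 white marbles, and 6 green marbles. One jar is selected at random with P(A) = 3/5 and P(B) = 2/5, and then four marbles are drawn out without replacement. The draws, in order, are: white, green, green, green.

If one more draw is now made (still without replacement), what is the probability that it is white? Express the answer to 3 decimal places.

Under each hypothesis, the probability of the observed sequence is: P(data | jar A) = (1/7)(4/6)(3/5)(2/4) = 1/35; P(data | jar B) = (2/9)(6/8)(5/7)(4/6) = 5/63.
The prior-weighted likelihoods are 3/5 · 1/35 = 3/175, 2/5 · 5/63 = 2/63; summing to 11/225.
The posterior is then P(jar A | data) = 27/77, P(jar B | data) = 50/77.
The predictive probability is P(white next | data) = (0)(27/77) + (1/5)(50/77) = 10/77.

0.130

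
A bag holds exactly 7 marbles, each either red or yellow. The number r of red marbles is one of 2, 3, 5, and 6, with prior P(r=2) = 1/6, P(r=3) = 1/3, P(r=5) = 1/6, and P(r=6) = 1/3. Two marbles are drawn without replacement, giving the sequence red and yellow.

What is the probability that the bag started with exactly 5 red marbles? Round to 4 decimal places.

0.1786

The likelihood of the observed sequence under each hypothesis: P(data | r = 2) = (2/7)(5/6) = 5/21; P(data | r = 3) = (3/7)(4/6) = 2/7; P(data | r = 5) = (5/7)(2/6) = 5/21; P(data | r = 6) = (6/7)(1/6) = 1/7.
Weighting by the prior gives 1/6 · 5/21 = 5/126, 1/3 · 2/7 = 2/21, 1/6 · 5/21 = 5/126, 1/3 · 1/7 = 1/21; with total 2/9.
So P(r = 5 | data) = (5/126) / (2/9) = 5/28.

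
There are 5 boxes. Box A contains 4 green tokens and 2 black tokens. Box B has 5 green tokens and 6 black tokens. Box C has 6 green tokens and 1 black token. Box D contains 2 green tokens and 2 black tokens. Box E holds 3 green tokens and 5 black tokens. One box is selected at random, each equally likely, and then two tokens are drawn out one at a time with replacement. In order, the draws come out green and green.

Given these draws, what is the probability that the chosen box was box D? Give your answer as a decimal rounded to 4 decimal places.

Compute the likelihood of the observed sequence for each case: P(data | box A) = (4/6)(4/6) = 0.44444; P(data | box B) = (5/11)(5/11) = 0.20661; P(data | box C) = (6/7)(6/7) = 0.73469; P(data | box D) = (2/4)(2/4) = 0.25; P(data | box E) = (3/8)(3/8) = 0.14062.
Weighting by the prior gives 1/5 · 0.44444 = 0.088889, 1/5 · 0.20661 = 0.041322, 1/5 · 0.73469 = 0.14694, 1/5 · 0.25 = 0.05, 1/5 · 0.14062 = 0.028125; summing to 0.35527.
Hence P(box D | data) = (0.05) / (0.35527) = 0.14074.

0.1407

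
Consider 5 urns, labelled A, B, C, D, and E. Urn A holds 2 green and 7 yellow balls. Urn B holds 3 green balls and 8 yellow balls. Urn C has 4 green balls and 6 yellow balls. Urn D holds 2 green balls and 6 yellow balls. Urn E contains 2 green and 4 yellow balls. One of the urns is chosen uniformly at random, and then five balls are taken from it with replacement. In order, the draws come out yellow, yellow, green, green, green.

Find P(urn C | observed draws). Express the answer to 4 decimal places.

0.3509

For each hypothesis, P(data | H) works out to: P(data | urn A) = (7/9)(7/9)(2/9)(2/9)(2/9) = 0.0066386; P(data | urn B) = (8/11)(8/11)(3/11)(3/11)(3/11) = 0.01073; P(data | urn C) = (6/10)(6/10)(4/10)(4/10)(4/10) = 0.02304; P(data | urn D) = (6/8)(6/8)(2/8)(2/8)(2/8) = 0.0087891; P(data | urn E) = (4/6)(4/6)(2/6)(2/6)(2/6) = 0.016461.
Multiplying each by its prior: 1/5 · 0.0066386 = 0.0013277, 1/5 · 0.01073 = 0.0021459, 1/5 · 0.02304 = 0.004608, 1/5 · 0.0087891 = 0.0017578, 1/5 · 0.016461 = 0.0032922; these sum to 0.013132.
Therefore the posterior P(urn C | data) = (0.004608) / (0.013132) = 0.35091.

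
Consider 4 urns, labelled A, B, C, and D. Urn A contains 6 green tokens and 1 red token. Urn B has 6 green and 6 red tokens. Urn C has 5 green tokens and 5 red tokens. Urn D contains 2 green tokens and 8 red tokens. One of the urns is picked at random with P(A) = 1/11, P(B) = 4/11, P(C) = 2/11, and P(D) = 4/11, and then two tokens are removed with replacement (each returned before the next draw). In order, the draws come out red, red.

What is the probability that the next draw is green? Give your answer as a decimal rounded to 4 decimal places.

0.3136

For each hypothesis, P(data | H) works out to: P(data | urn A) = (1/7)(1/7) = 0.020408; P(data | urn B) = (6/12)(6/12) = 0.25; P(data | urn C) = (5/10)(5/10) = 0.25; P(data | urn D) = (8/10)(8/10) = 0.64.
Weighting by the prior gives 1/11 · 0.020408 = 0.0018553, 4/11 · 0.25 = 0.090909, 2/11 · 0.25 = 0.045455, 4/11 · 0.64 = 0.23273; with total 0.37095.
Normalising, the posterior is P(urn A | data) = 0.0050015, P(urn B | data) = 0.24507, P(urn C | data) = 0.12254, P(urn D | data) = 0.62739.
So P(green next | data) = Σ P(green next | H) P(H | data) = (6/7)(0.0050015) + (1/2)(0.24507) + (1/2)(0.12254) + (1/5)(0.62739) = 0.31357.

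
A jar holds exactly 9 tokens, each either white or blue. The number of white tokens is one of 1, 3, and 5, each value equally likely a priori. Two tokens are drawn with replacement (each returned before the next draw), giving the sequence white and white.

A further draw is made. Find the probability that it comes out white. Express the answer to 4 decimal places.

0.4857

Under each hypothesis, the probability of the observed sequence is: P(data | r = 1) = (1/9)(1/9) = 1/81; P(data | r = 3) = (3/9)(3/9) = 1/9; P(data | r = 5) = (5/9)(5/9) = 25/81.
Weighting by the prior gives 1/3 · 1/81 = 1/243, 1/3 · 1/9 = 1/27, 1/3 · 25/81 = 25/243; summing to 35/243.
Normalising, the posterior is P(r = 1 | data) = 1/35, P(r = 3 | data) = 9/35, P(r = 5 | data) = 5/7.
So P(white next | data) = Σ P(white next | H) P(H | data) = (1/9)(1/35) + (1/3)(9/35) + (5/9)(5/7) = 17/35.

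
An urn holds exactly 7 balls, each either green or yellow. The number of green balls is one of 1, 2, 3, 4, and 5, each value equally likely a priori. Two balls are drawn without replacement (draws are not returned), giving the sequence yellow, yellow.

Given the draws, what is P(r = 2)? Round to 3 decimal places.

0.286

The likelihood of the observed sequence under each hypothesis: P(data | r = 1) = (6/7)(5/6) = 5/7; P(data | r = 2) = (5/7)(4/6) = 10/21; P(data | r = 3) = (4/7)(3/6) = 2/7; P(data | r = 4) = (3/7)(2/6) = 1/7; P(data | r = 5) = (2/7)(1/6) = 1/21.
The prior-weighted likelihoods are 1/5 · 5/7 = 1/7, 1/5 · 10/21 = 2/21, 1/5 · 2/7 = 2/35, 1/5 · 1/7 = 1/35, 1/5 · 1/21 = 1/105; these sum to 1/3.
Hence P(r = 2 | data) = (2/21) / (1/3) = 2/7.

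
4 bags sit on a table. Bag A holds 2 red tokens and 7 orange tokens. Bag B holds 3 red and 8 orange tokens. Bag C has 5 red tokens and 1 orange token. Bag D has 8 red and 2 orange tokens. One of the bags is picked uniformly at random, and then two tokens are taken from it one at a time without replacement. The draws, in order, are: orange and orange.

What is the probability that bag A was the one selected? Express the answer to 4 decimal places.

0.5233

The likelihood of the observed sequence under each hypothesis: P(data | bag A) = (7/9)(6/8) = 0.58333; P(data | bag B) = (8/11)(7/10) = 0.50909; P(data | bag C) = (1/6)(0/5) = 0; P(data | bag D) = (2/10)(1/9) = 0.022222.
The prior-weighted likelihoods are 1/4 · 0.58333 = 0.14583, 1/4 · 0.50909 = 0.12727, 1/4 · 0 = 0, 1/4 · 0.022222 = 0.0055556; summing to 0.27866.
Therefore the posterior P(bag A | data) = (0.14583) / (0.27866) = 0.52333.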